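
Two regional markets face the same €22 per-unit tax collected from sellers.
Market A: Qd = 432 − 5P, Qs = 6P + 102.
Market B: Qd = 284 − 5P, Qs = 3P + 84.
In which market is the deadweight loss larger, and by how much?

Market A: pre-tax P* = €30, Q* = 282; post-tax Q = 222; deadweight loss = €660.
Market B: pre-tax P* = €25, Q* = 159; post-tax Q = 117.75; deadweight loss = €453.75.
Difference: €660 vs €453.75 → market A is larger by €206.25.

Market A, by €206.25.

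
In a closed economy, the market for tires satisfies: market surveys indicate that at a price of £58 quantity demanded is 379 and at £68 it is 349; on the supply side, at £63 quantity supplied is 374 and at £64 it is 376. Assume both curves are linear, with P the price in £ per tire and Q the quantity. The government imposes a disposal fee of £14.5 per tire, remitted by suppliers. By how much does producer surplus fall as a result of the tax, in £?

Demand slope: (349 − 379)/(68 − 58) = -3, so Qd = 553 − 3P.
Supply slope: (376 − 374)/(64 − 63) = 2, so Qs = 2P + 248.
Without the tax, 553 − 3P = 2P + 248 gives 5P = 305, so P* = £61 and Q* = 370.
With the tax collected from suppliers, supply shifts: Qs = 2(P − 14.5) + 248.
Solving gives Q = 352.6 with buyers paying £66.8 and suppliers receiving £52.3 (the £14.5 wedge).
ΔPS is the trapezoid between Q = 352.6 and Q = 370 of height £8.7: ½ · (370 + 352.6) · 8.7 = £3143.31.

Producer surplus falls by £3143.31.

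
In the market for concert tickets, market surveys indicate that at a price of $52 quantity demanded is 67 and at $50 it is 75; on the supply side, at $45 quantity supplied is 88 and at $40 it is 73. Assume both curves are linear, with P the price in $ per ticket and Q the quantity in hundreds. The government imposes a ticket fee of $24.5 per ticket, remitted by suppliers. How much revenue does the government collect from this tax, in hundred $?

Demand slope: (75 − 67)/(50 − 52) = -4, so Qd = 275 − 4P.
Supply slope: (73 − 88)/(40 − 45) = 3, so Qs = 3P − 47.
Without the tax, 275 − 4P = 3P − 47 gives 7P = 322, so P* = $46 and Q* = 91.
With the tax collected from suppliers, supply shifts: Qs = 3(P − 24.5) − 47.
New equilibrium: buyers pay $56.5, suppliers receive $32, Q = 49. (Wedge: Pb − Ps = 24.5.)
Revenue = t · Q = 24.5 · 49 = $1200.5.

Tax revenue = $1200.5 hundred.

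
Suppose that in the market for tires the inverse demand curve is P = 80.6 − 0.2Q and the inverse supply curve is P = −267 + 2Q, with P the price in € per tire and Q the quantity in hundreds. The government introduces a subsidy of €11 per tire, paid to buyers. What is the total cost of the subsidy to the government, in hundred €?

Government outlay = €1793 hundred.

Rewrite in direct form: Qd = 403 − 5P and Qs = 0.5P + 133.5.
Without the subsidy, 403 − 5P = 0.5P + 133.5 gives 5.5P = 269.5, so P* = €49 and Q* = 158.
With a per-unit subsidy paid to buyers, each effectively pays P − 11, so demand becomes Qd = 403 − 5(P − 11).
New equilibrium: buyers pay €48, suppliers receive €59, Q = 163. (Wedge: Pb − Ps = −11.)
Outlay = t · Q = 11 · 163 = €1793.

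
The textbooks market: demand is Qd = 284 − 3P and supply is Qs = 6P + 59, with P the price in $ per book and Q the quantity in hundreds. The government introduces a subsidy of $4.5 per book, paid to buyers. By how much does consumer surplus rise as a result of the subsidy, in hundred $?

Consumer surplus rises by $640.5 hundred.

Before the subsidy: set 284 − 3P = 6P + 59 → P* = $25, Q* = 209.
With a per-unit subsidy paid to buyers, each effectively pays P − 4.5, so demand becomes Qd = 284 − 3(P − 4.5).
Solving gives Q = 218 with buyers paying $22 and sellers receiving $26.5 (the $4.5 wedge).
ΔCS is the trapezoid between Q = 218 and Q = 209 of height $3: ½ · (209 + 218) · 3 = $640.5.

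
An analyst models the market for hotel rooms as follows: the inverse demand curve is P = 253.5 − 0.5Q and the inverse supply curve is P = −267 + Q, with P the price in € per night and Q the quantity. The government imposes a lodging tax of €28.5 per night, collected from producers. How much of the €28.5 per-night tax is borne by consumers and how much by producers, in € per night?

Rewrite in direct form: Qd = 507 − 2P and Qs = P + 267.
Before the tax: set 507 − 2P = P + 267 → P* = €80, Q* = 347.
With the tax collected from producers, supply shifts: Qs = (P − 28.5) + 267.
New equilibrium: consumers pay €89.5, producers receive €61, Q = 328. (Wedge: Pb − Ps = 28.5.)
Burden on consumers: €9.5; on producers: €19. (They sum to €28.5.)

Consumers bear €9.5 per night; producers bear €19 per night.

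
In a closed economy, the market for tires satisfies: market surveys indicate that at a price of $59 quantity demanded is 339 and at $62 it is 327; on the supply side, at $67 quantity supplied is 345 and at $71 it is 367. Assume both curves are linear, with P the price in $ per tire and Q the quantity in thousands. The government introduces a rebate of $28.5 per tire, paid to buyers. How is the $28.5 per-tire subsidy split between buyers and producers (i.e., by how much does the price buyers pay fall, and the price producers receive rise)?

Buyers gain $16.5 per tire; producers gain $12 per tire.

Demand slope: (327 − 339)/(62 − 59) = -4, so Qd = 575 − 4P.
Supply slope: (367 − 345)/(71 − 67) = 5.5, so Qs = 5.5P − 23.5.
Without the subsidy, 575 − 4P = 5.5P − 23.5 gives 9.5P = 598.5, so P* = $63 and Q* = 323.
With a per-unit subsidy paid to buyers, each effectively pays P − 28.5, so demand becomes Qd = 575 − 4(P − 28.5).
New equilibrium: buyers pay $46.5, producers receive $75, Q = 389. (Wedge: Pb − Ps = −28.5.)
Gain to buyers: $16.5; to producers: $12. (They sum to $28.5.)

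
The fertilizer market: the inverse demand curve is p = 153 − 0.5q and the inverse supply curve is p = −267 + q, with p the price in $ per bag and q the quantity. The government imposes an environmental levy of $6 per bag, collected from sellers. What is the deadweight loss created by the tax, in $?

Deadweight loss = $12.

Rewrite in direct form: qd = 306 − 2p and qs = p + 267.
Without the tax, 306 − 2p = p + 267 gives 3p = 39, so p* = $13 and q* = 280.
With the tax collected from sellers, supply shifts: qs = (p − 6) + 267.
Solving gives q = 276 with buyers paying $15 and sellers receiving $9 (the $6 wedge).
Quantity falls by |ΔQ| = |280 − 276| = 4.
DWL = ½ · t · |ΔQ| = ½ · 6 · 4 = $12.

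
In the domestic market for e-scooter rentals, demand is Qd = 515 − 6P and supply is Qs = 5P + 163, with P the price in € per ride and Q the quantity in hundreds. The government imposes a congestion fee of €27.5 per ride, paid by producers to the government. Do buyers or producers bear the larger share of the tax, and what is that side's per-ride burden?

Producers bear the larger share: €15 per ride.

Without the tax, 515 − 6P = 5P + 163 gives 11P = 352, so P* = €32 and Q* = 323.
With the tax collected from producers, supply shifts: Qs = 5(P − 27.5) + 163.
New equilibrium: buyers pay €44.5, producers receive €17, Q = 248. (Wedge: Pb − Ps = 27.5.)
Per-ride burden: buyers €12.5, producers €15.
Producers take the larger share because supply is less price-elastic here (demand slope 6 vs supply slope 5).
The less price-elastic side of the market bears the larger share of a per-unit tax.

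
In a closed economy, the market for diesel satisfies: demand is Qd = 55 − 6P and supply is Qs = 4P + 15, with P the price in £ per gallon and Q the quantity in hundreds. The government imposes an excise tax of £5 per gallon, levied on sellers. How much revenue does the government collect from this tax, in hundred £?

Without the tax, 55 − 6P = 4P + 15 gives 10P = 40, so P* = £4 and Q* = 31.
With the tax collected from sellers, supply shifts: Qs = 4(P − 5) + 15.
New equilibrium: buyers pay £6, sellers receive £1, Q = 19. (Wedge: Pb − Ps = 5.)
Revenue = t · Q = 5 · 19 = £95.

Tax revenue = £95 hundred.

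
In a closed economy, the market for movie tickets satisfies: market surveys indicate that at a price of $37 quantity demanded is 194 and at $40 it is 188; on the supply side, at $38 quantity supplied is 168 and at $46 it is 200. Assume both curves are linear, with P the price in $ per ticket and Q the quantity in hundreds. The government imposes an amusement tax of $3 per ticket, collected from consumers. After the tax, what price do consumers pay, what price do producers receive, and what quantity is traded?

Consumers pay $44; producers receive $41; quantity = 180.

Demand slope: (188 − 194)/(40 − 37) = -2, so Qd = 268 − 2P.
Supply slope: (200 − 168)/(46 − 38) = 4, so Qs = 4P + 16.
Without the tax, 268 − 2P = 4P + 16 gives 6P = 252, so P* = $42 and Q* = 184.
With the tax collected from consumers, demand (in seller-price terms) shifts: Qd = 268 − 2(P + 3).
Solving gives Q = 180 with consumers paying $44 and producers receiving $41 (the $3 wedge).
The less price-elastic side of the market bears the larger share of a per-unit tax.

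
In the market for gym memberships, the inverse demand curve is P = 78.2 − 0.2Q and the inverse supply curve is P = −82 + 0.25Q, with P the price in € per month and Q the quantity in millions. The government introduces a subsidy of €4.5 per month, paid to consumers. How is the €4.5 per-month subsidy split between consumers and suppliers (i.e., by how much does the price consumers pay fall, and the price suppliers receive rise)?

Consumers gain €2 per month; suppliers gain €2.5 per month.

Inverting to Q(P) form: Qd = 391 − 5P; Qs = 4P + 328.
Before the subsidy: set 391 − 5P = 4P + 328 → P* = €7, Q* = 356.
With a per-unit subsidy paid to consumers, each effectively pays P − 4.5, so demand becomes Qd = 391 − 5(P − 4.5).
New equilibrium: consumers pay €5, suppliers receive €9.5, Q = 366. (Wedge: Pb − Ps = −4.5.)
Gain to consumers: €2; to suppliers: €2.5. (They sum to €4.5.)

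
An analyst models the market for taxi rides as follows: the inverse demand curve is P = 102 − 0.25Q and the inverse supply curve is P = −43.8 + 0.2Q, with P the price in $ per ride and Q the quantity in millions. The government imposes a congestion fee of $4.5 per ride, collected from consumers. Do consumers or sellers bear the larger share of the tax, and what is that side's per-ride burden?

Consumers bear the larger share: $2.5 per ride.

Rewrite in direct form: Qd = 408 − 4P and Qs = 5P + 219.
Before the tax: set 408 − 4P = 5P + 219 → P* = $21, Q* = 324.
With the tax collected from consumers, demand (in seller-price terms) shifts: Qd = 408 − 4(P + 4.5).
New equilibrium: consumers pay $23.5, sellers receive $19, Q = 314. (Wedge: Pb − Ps = 4.5.)
Per-ride burden: consumers $2.5, sellers $2.
Consumers take the larger share because demand is less price-elastic here (demand slope 4 vs supply slope 5).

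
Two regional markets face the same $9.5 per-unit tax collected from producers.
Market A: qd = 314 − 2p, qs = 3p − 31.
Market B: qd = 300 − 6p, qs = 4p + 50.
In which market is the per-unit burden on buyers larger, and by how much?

Market A: pre-tax p* = $69, q* = 176; post-tax q = 164.6; per-unit burden on buyers = $5.7.
Market B: pre-tax p* = $25, q* = 150; post-tax q = 127.2; per-unit burden on buyers = $3.8.
Difference: $5.7 vs $3.8 → market A is larger by $1.9.

Market A, by $1.9.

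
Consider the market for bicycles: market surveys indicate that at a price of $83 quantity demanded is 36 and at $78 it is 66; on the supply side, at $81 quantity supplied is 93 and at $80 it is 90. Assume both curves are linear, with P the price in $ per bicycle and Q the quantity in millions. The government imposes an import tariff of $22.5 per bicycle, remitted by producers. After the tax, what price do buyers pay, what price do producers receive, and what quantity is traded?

Demand slope: (66 − 36)/(78 − 83) = -6, so Qd = 534 − 6P.
Supply slope: (90 − 93)/(80 − 81) = 3, so Qs = 3P − 150.
Without the tax, 534 − 6P = 3P − 150 gives 9P = 684, so P* = $76 and Q* = 78.
With the tax collected from producers, supply shifts: Qs = 3(P − 22.5) − 150.
Solving gives Q = 33 with buyers paying $83.5 and producers receiving $61 (the $22.5 wedge).

Buyers pay $83.5; producers receive $61; quantity = 33.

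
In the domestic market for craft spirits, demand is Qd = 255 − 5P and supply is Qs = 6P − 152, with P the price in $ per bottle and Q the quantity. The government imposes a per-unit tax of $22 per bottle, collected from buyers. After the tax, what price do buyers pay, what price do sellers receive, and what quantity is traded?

Before the tax: set 255 − 5P = 6P − 152 → P* = $37, Q* = 70.
With the tax collected from buyers, demand (in seller-price terms) shifts: Qd = 255 − 5(P + 22).
Solving gives Q = 10 with buyers paying $49 and sellers receiving $27 (the $22 wedge).
The less price-elastic side of the market bears the larger share of a per-unit tax.

Buyers pay $49; sellers receive $27; quantity = 10.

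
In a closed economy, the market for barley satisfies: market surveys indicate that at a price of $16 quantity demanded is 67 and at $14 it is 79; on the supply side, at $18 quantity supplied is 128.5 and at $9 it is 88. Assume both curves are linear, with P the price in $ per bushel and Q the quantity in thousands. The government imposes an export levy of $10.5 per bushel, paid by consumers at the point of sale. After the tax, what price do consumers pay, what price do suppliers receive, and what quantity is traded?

Demand slope: (79 − 67)/(14 − 16) = -6, so Qd = 163 − 6P.
Supply slope: (88 − 128.5)/(9 − 18) = 4.5, so Qs = 4.5P + 47.5.
Without the tax, 163 − 6P = 4.5P + 47.5 gives 10.5P = 115.5, so P* = $11 and Q* = 97.
With the tax collected from consumers, demand (in seller-price terms) shifts: Qd = 163 − 6(P + 10.5).
New equilibrium: consumers pay $15.5, suppliers receive $5, Q = 70. (Wedge: Pb − Ps = 10.5.)

Consumers pay $15.5; suppliers receive $5; quantity = 70.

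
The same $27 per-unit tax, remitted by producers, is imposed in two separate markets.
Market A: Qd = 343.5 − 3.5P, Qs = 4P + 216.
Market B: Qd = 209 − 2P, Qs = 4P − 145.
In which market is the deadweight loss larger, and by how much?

Market A: pre-tax P* = $17, Q* = 284; post-tax Q = 233.6; deadweight loss = $680.4.
Market B: pre-tax P* = $59, Q* = 91; post-tax Q = 55; deadweight loss = $486.
Difference: $680.4 vs $486 → market A is larger by $194.4.

Market A, by $194.4.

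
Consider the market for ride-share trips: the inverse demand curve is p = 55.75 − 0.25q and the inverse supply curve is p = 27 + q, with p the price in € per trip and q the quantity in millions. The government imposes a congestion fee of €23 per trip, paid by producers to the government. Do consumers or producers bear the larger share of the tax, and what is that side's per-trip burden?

Producers bear the larger share: €18.4 per trip.

Rewrite in direct form: qd = 223 − 4p and qs = p − 27.
Without the tax, 223 − 4p = p − 27 gives 5p = 250, so p* = €50 and q* = 23.
With the tax collected from producers, supply shifts: qs = (p − 23) − 27.
New equilibrium: consumers pay €54.6, producers receive €31.6, q = 4.6. (Wedge: pb − ps = 23.)
Per-trip burden: consumers €4.6, producers €18.4.
Producers take the larger share because supply is less price-elastic here (demand slope 4 vs supply slope 1).
The less price-elastic side of the market bears the larger share of a per-unit tax.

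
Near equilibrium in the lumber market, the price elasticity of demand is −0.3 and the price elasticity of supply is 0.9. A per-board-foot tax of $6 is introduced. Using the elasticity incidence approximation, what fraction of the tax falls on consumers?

Consumers' share ≈ 0.75.

Incidence ratio: consumers' share ≈ εs / (εs + |εd|) = 0.9 / (0.9 + 0.3) = 0.75.
Supply is the more elastic side, so consumers bear the larger share.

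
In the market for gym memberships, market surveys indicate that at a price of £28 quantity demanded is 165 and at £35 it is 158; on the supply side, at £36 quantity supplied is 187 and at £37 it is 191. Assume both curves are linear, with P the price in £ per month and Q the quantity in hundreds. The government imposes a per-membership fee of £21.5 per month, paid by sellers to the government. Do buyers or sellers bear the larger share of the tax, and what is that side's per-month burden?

Demand slope: (158 − 165)/(35 − 28) = -1, so Qd = 193 − P.
Supply slope: (191 − 187)/(37 − 36) = 4, so Qs = 4P + 43.
Without the tax, 193 − P = 4P + 43 gives 5P = 150, so P* = £30 and Q* = 163.
With the tax collected from sellers, supply shifts: Qs = 4(P − 21.5) + 43.
Solving gives Q = 145.8 with buyers paying £47.2 and sellers receiving £25.7 (the £21.5 wedge).
Per-month burden: buyers £17.2, sellers £4.3.
Buyers take the larger share because demand is less price-elastic here (demand slope 1 vs supply slope 4).

Buyers bear the larger share: £17.2 per month.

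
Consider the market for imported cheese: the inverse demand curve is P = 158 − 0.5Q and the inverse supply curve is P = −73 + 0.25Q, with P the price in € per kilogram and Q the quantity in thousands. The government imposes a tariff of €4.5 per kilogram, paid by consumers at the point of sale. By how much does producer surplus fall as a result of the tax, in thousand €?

Inverting to Q(P) form: Qd = 316 − 2P; Qs = 4P + 292.
Without the tax, 316 − 2P = 4P + 292 gives 6P = 24, so P* = €4 and Q* = 308.
With the tax collected from consumers, demand (in seller-price terms) shifts: Qd = 316 − 2(P + 4.5).
Solving gives Q = 302 with consumers paying €7 and suppliers receiving €2.5 (the €4.5 wedge).
ΔPS is the trapezoid between Q = 302 and Q = 308 of height €1.5: ½ · (308 + 302) · 1.5 = €457.5.

Producer surplus falls by €457.5 thousand.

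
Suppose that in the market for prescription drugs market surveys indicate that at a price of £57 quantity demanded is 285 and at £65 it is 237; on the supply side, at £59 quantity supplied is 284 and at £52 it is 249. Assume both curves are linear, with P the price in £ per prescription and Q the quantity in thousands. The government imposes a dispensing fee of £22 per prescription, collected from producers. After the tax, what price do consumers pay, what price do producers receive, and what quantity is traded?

Consumers pay £68; producers receive £46; quantity = 219.

Demand slope: (237 − 285)/(65 − 57) = -6, so Qd = 627 − 6P.
Supply slope: (249 − 284)/(52 − 59) = 5, so Qs = 5P − 11.
Before the tax: set 627 − 6P = 5P − 11 → P* = £58, Q* = 279.
With the tax collected from producers, supply shifts: Qs = 5(P − 22) − 11.
New equilibrium: consumers pay £68, producers receive £46, Q = 219. (Wedge: Pb − Ps = 22.)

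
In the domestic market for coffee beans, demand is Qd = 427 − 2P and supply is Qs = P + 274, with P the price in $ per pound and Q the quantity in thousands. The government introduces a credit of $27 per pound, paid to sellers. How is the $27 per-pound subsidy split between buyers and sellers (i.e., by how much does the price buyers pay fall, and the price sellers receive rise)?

Buyers gain $9 per pound; sellers gain $18 per pound.

Without the subsidy, 427 − 2P = P + 274 gives 3P = 153, so P* = $51 and Q* = 325.
With a per-unit subsidy paid to sellers, each receives P + 27 per unit sold, so supply becomes Qs = (P + 27) + 274.
New equilibrium: buyers pay $42, sellers receive $69, Q = 343. (Wedge: Pb − Ps = −27.)
Gain to buyers: $9; to sellers: $18. (They sum to $27.)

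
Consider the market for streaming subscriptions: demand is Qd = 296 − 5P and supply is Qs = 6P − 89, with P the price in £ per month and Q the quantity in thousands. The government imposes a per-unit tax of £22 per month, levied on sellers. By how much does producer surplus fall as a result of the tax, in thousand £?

Producer surplus falls by £910 thousand.

Without the tax, 296 − 5P = 6P − 89 gives 11P = 385, so P* = £35 and Q* = 121.
With the tax collected from sellers, supply shifts: Qs = 6(P − 22) − 89.
New equilibrium: buyers pay £47, sellers receive £25, Q = 61. (Wedge: Pb − Ps = 22.)
ΔPS is the trapezoid between Q = 61 and Q = 121 of height £10: ½ · (121 + 61) · 10 = £910.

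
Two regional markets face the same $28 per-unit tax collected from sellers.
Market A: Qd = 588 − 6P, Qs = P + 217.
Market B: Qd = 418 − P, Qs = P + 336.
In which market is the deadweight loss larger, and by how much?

Market A: pre-tax P* = $53, Q* = 270; post-tax Q = 246; deadweight loss = $336.
Market B: pre-tax P* = $41, Q* = 377; post-tax Q = 363; deadweight loss = $196.
Difference: $336 vs $196 → market A is larger by $140.

Market A, by $140.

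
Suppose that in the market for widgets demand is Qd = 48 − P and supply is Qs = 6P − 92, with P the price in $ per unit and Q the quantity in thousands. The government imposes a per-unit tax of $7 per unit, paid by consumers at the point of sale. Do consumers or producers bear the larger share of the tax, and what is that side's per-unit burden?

Without the tax, 48 − P = 6P − 92 gives 7P = 140, so P* = $20 and Q* = 28.
With the tax collected from consumers, demand (in seller-price terms) shifts: Qd = 48 − (P + 7).
New equilibrium: consumers pay $26, producers receive $19, Q = 22. (Wedge: Pb − Ps = 7.)
Per-unit burden: consumers $6, producers $1.
Consumers take the larger share because demand is less price-elastic here (demand slope 1 vs supply slope 6).
The less price-elastic side of the market bears the larger share of a per-unit tax.

Consumers bear the larger share: $6 per unit.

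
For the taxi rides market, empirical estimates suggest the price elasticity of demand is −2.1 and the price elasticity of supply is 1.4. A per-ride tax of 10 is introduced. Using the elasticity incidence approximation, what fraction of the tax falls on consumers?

Consumers' share ≈ 0.4.

Incidence ratio: consumers' share ≈ εs / (εs + |εd|) = 1.4 / (1.4 + 2.1) = 0.4.
Supply is the less elastic side, so consumers bear the smaller share.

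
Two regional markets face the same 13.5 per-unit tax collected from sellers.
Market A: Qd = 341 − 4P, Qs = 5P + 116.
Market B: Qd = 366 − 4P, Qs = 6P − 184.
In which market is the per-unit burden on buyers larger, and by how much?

Market A: pre-tax P* = 25, Q* = 241; post-tax Q = 211; per-unit burden on buyers = 7.5.
Market B: pre-tax P* = 55, Q* = 146; post-tax Q = 113.6; per-unit burden on buyers = 8.1.
Difference: 7.5 vs 8.1 → market B is larger by 0.6.

Market B, by 0.6.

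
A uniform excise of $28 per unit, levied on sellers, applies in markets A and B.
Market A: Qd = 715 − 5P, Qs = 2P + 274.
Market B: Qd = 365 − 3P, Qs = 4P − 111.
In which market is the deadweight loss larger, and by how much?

Market B, by $112.

Market A: pre-tax P* = $63, Q* = 400; post-tax Q = 360; deadweight loss = $560.
Market B: pre-tax P* = $68, Q* = 161; post-tax Q = 113; deadweight loss = $672.
Difference: $560 vs $672 → market B is larger by $112.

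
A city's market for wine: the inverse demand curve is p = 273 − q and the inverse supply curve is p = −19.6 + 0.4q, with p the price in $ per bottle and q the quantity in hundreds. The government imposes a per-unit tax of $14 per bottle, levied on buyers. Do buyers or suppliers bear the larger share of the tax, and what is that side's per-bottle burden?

Buyers bear the larger share: $10 per bottle.

Inverting to q(p) form: qd = 273 − p; qs = 2.5p + 49.
Without the tax, 273 − p = 2.5p + 49 gives 3.5p = 224, so p* = $64 and q* = 209.
With the tax collected from buyers, demand (in seller-price terms) shifts: qd = 273 − (p + 14).
New equilibrium: buyers pay $74, suppliers receive $60, q = 199. (Wedge: pb − ps = 14.)
Per-bottle burden: buyers $10, suppliers $4.
Buyers take the larger share because demand is less price-elastic here (demand slope 1 vs supply slope 2.5).
The less price-elastic side of the market bears the larger share of a per-unit tax.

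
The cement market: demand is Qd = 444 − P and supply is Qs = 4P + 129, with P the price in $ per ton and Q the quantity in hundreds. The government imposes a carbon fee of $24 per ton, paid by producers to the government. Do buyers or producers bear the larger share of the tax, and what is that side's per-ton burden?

Without the tax, 444 − P = 4P + 129 gives 5P = 315, so P* = $63 and Q* = 381.
With the tax collected from producers, supply shifts: Qs = 4(P − 24) + 129.
New equilibrium: buyers pay $82.2, producers receive $58.2, Q = 361.8. (Wedge: Pb − Ps = 24.)
Per-ton burden: buyers $19.2, producers $4.8.
Buyers take the larger share because demand is less price-elastic here (demand slope 1 vs supply slope 4).
The less price-elastic side of the market bears the larger share of a per-unit tax.

Buyers bear the larger share: $19.2 per ton.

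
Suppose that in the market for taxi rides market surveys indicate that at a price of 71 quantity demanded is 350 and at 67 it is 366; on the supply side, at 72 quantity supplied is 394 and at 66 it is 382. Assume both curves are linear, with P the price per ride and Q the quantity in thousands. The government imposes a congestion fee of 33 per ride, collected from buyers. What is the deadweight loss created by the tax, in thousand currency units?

Deadweight loss = 726 thousand.

Demand slope: (366 − 350)/(67 − 71) = -4, so Qd = 634 − 4P.
Supply slope: (382 − 394)/(66 − 72) = 2, so Qs = 2P + 250.
Without the tax, 634 − 4P = 2P + 250 gives 6P = 384, so P* = 64 and Q* = 378.
With the tax collected from buyers, demand (in seller-price terms) shifts: Qd = 634 − 4(P + 33).
New equilibrium: buyers pay 75, sellers receive 42, Q = 334. (Wedge: Pb − Ps = 33.)
Quantity falls by |ΔQ| = |378 − 334| = 44.
DWL = ½ · t · |ΔQ| = ½ · 33 · 44 = 726.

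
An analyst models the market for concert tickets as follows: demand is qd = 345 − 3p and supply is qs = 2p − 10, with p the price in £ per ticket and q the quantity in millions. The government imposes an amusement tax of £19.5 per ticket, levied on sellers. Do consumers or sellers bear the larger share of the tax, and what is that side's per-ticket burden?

Sellers bear the larger share: £11.7 per ticket.

Without the tax, 345 − 3p = 2p − 10 gives 5p = 355, so p* = £71 and q* = 132.
With the tax collected from sellers, supply shifts: qs = 2(p − 19.5) − 10.
New equilibrium: consumers pay £78.8, sellers receive £59.3, q = 108.6. (Wedge: pb − ps = 19.5.)
Per-ticket burden: consumers £7.8, sellers £11.7.
Sellers take the larger share because supply is less price-elastic here (demand slope 3 vs supply slope 2).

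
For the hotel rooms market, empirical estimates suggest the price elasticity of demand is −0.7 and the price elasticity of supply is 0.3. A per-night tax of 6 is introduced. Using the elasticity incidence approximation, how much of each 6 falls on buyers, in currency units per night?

Buyers bear ≈ 1.8 per night.

Incidence ratio: buyers' share ≈ εs / (εs + |εd|) = 0.3 / (0.3 + 0.7) = 0.3.
So buyers bear ≈ 0.3 × 6 = 1.8; producers bear 4.2.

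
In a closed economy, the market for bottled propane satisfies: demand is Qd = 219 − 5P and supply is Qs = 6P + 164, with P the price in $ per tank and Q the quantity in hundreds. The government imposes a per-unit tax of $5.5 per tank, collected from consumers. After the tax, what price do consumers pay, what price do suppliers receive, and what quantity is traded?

Before the tax: set 219 − 5P = 6P + 164 → P* = $5, Q* = 194.
With the tax collected from consumers, demand (in seller-price terms) shifts: Qd = 219 − 5(P + 5.5).
Solving gives Q = 179 with consumers paying $8 and suppliers receiving $2.5 (the $5.5 wedge).
The less price-elastic side of the market bears the larger share of a per-unit tax.

Consumers pay $8; suppliers receive $2.5; quantity = 179.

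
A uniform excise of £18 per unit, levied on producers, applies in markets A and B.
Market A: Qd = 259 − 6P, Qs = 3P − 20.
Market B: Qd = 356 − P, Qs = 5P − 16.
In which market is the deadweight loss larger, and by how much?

Market A: pre-tax P* = £31, Q* = 73; post-tax Q = 37; deadweight loss = £324.
Market B: pre-tax P* = £62, Q* = 294; post-tax Q = 279; deadweight loss = £135.
Difference: £324 vs £135 → market A is larger by £189.

Market A, by £189.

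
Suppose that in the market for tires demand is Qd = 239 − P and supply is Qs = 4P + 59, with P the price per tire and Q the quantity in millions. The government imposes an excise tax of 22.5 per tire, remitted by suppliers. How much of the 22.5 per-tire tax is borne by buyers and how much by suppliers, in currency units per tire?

Buyers bear 18 per tire; suppliers bear 4.5 per tire.

Before the tax: set 239 − P = 4P + 59 → P* = 36, Q* = 203.
With the tax collected from suppliers, supply shifts: Qs = 4(P − 22.5) + 59.
Solving gives Q = 185 with buyers paying 54 and suppliers receiving 31.5 (the 22.5 wedge).
Burden on buyers: 18; on suppliers: 4.5. (They sum to 22.5.)
The less price-elastic side of the market bears the larger share of a per-unit tax.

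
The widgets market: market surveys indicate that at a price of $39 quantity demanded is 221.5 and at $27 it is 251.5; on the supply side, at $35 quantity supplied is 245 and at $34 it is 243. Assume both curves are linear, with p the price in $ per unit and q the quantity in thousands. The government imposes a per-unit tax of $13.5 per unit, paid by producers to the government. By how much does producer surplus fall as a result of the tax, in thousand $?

Demand slope: (251.5 − 221.5)/(27 − 39) = -2.5, so qd = 319 − 2.5p.
Supply slope: (243 − 245)/(34 − 35) = 2, so qs = 2p + 175.
Before the tax: set 319 − 2.5p = 2p + 175 → p* = $32, q* = 239.
With the tax collected from producers, supply shifts: qs = 2(p − 13.5) + 175.
Solving gives q = 224 with consumers paying $38 and producers receiving $24.5 (the $13.5 wedge).
ΔPS is the trapezoid between Q = 224 and Q = 239 of height $7.5: ½ · (239 + 224) · 7.5 = $1736.25.

Producer surplus falls by $1736.25 thousand.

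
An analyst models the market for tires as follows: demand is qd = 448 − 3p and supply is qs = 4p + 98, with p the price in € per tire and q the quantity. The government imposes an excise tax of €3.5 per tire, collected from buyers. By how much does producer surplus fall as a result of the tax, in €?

Producer surplus falls by €442.5.

Without the tax, 448 − 3p = 4p + 98 gives 7p = 350, so p* = €50 and q* = 298.
With the tax collected from buyers, demand (in seller-price terms) shifts: qd = 448 − 3(p + 3.5).
New equilibrium: buyers pay €52, producers receive €48.5, q = 292. (Wedge: pb − ps = 3.5.)
ΔPS is the trapezoid between Q = 292 and Q = 298 of height €1.5: ½ · (298 + 292) · 1.5 = €442.5.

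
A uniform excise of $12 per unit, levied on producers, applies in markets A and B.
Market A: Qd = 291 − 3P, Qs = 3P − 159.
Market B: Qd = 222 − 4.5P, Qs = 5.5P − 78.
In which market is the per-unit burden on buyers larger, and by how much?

Market A: pre-tax P* = $75, Q* = 66; post-tax Q = 48; per-unit burden on buyers = $6.
Market B: pre-tax P* = $30, Q* = 87; post-tax Q = 57.3; per-unit burden on buyers = $6.6.
Difference: $6 vs $6.6 → market B is larger by $0.6.

Market B, by $0.6.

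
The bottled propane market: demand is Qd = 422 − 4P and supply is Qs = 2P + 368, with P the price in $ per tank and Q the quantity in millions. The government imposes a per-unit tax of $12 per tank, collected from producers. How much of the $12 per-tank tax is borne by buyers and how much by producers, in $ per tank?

Buyers bear $4 per tank; producers bear $8 per tank.

Without the tax, 422 − 4P = 2P + 368 gives 6P = 54, so P* = $9 and Q* = 386.
With the tax collected from producers, supply shifts: Qs = 2(P − 12) + 368.
New equilibrium: buyers pay $13, producers receive $1, Q = 370. (Wedge: Pb − Ps = 12.)
Burden on buyers: $4; on producers: $8. (They sum to $12.)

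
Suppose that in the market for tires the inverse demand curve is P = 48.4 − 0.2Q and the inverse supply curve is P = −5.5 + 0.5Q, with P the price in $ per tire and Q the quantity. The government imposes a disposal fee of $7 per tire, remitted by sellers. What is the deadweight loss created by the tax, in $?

Deadweight loss = $35.

Inverting to Q(P) form: Qd = 242 − 5P; Qs = 2P + 11.
Before the tax: set 242 − 5P = 2P + 11 → P* = $33, Q* = 77.
With the tax collected from sellers, supply shifts: Qs = 2(P − 7) + 11.
Solving gives Q = 67 with consumers paying $35 and sellers receiving $28 (the $7 wedge).
Quantity falls by |ΔQ| = |77 − 67| = 10.
DWL = ½ · t · |ΔQ| = ½ · 7 · 10 = $35.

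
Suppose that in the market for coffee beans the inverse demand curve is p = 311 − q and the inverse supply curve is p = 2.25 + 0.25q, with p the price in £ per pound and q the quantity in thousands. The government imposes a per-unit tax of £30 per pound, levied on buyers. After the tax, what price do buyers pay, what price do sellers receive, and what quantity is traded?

Rewrite in direct form: qd = 311 − p and qs = 4p − 9.
Without the tax, 311 − p = 4p − 9 gives 5p = 320, so p* = £64 and q* = 247.
With the tax collected from buyers, demand (in seller-price terms) shifts: qd = 311 − (p + 30).
New equilibrium: buyers pay £88, sellers receive £58, q = 223. (Wedge: pb − ps = 30.)
The less price-elastic side of the market bears the larger share of a per-unit tax.

Buyers pay £88; sellers receive £58; quantity = 223.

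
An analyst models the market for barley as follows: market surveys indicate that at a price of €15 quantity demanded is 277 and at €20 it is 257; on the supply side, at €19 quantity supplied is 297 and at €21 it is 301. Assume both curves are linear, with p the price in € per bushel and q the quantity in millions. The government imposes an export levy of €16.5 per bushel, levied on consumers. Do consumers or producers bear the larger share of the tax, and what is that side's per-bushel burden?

Demand slope: (257 − 277)/(20 − 15) = -4, so qd = 337 − 4p.
Supply slope: (301 − 297)/(21 − 19) = 2, so qs = 2p + 259.
Before the tax: set 337 − 4p = 2p + 259 → p* = €13, q* = 285.
With the tax collected from consumers, demand (in seller-price terms) shifts: qd = 337 − 4(p + 16.5).
Solving gives q = 263 with consumers paying €18.5 and producers receiving €2 (the €16.5 wedge).
Per-bushel burden: consumers €5.5, producers €11.
Producers take the larger share because supply is less price-elastic here (demand slope 4 vs supply slope 2).

Producers bear the larger share: €11 per bushel.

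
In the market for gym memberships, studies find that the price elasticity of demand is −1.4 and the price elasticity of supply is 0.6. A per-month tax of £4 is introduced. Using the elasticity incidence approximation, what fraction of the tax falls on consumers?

Consumers' share ≈ 0.3.

Incidence ratio: consumers' share ≈ εs / (εs + |εd|) = 0.6 / (0.6 + 1.4) = 0.3.
Supply is the less elastic side, so consumers bear the smaller share.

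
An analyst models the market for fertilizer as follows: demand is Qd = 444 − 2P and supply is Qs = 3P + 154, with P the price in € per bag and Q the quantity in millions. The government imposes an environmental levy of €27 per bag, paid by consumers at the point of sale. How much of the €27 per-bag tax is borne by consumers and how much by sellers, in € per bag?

Without the tax, 444 − 2P = 3P + 154 gives 5P = 290, so P* = €58 and Q* = 328.
With the tax collected from consumers, demand (in seller-price terms) shifts: Qd = 444 − 2(P + 27).
Solving gives Q = 295.6 with consumers paying €74.2 and sellers receiving €47.2 (the €27 wedge).
Burden on consumers: €16.2; on sellers: €10.8. (They sum to €27.)

Consumers bear €16.2 per bag; sellers bear €10.8 per bag.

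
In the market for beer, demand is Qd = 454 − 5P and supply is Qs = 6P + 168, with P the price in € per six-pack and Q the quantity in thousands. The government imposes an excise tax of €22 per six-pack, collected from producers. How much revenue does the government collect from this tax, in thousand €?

Without the tax, 454 − 5P = 6P + 168 gives 11P = 286, so P* = €26 and Q* = 324.
With the tax collected from producers, supply shifts: Qs = 6(P − 22) + 168.
New equilibrium: buyers pay €38, producers receive €16, Q = 264. (Wedge: Pb − Ps = 22.)
Revenue = t · Q = 22 · 264 = €5808.

Tax revenue = €5808 thousand.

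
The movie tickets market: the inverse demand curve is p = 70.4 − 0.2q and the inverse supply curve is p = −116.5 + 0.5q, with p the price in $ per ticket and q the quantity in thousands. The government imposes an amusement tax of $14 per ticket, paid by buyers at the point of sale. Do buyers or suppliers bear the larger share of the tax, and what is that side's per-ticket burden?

Suppliers bear the larger share: $10 per ticket.

Inverting to q(p) form: qd = 352 − 5p; qs = 2p + 233.
Before the tax: set 352 − 5p = 2p + 233 → p* = $17, q* = 267.
With the tax collected from buyers, demand (in seller-price terms) shifts: qd = 352 − 5(p + 14).
Solving gives q = 247 with buyers paying $21 and suppliers receiving $7 (the $14 wedge).
Per-ticket burden: buyers $4, suppliers $10.
Suppliers take the larger share because supply is less price-elastic here (demand slope 5 vs supply slope 2).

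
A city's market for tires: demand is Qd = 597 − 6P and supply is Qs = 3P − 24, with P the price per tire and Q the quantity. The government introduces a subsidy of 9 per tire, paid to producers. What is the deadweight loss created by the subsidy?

Without the subsidy, 597 − 6P = 3P − 24 gives 9P = 621, so P* = 69 and Q* = 183.
With a per-unit subsidy paid to producers, each receives P + 9 per unit sold, so supply becomes Qs = 3(P + 9) − 24.
Solving gives Q = 201 with buyers paying 66 and producers receiving 75 (the 9 wedge).
Quantity rises by |ΔQ| = |183 − 201| = 18.
DWL = ½ · t · |ΔQ| = ½ · 9 · 18 = 81.

Deadweight loss = 81.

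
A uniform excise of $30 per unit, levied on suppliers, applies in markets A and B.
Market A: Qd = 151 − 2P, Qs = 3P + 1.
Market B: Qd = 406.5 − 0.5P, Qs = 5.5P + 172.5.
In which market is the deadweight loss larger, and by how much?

Market A, by $333.75.

Market A: pre-tax P* = $30, Q* = 91; post-tax Q = 55; deadweight loss = $540.
Market B: pre-tax P* = $39, Q* = 387; post-tax Q = 373.25; deadweight loss = $206.25.
Difference: $540 vs $206.25 → market A is larger by $333.75.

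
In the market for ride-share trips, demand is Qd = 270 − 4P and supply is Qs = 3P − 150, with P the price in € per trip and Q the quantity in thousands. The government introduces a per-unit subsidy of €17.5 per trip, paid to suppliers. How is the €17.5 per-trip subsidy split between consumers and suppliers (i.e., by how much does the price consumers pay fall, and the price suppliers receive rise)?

Consumers gain €7.5 per trip; suppliers gain €10 per trip.

Before the subsidy: set 270 − 4P = 3P − 150 → P* = €60, Q* = 30.
With a per-unit subsidy paid to suppliers, each receives P + 17.5 per unit sold, so supply becomes Qs = 3(P + 17.5) − 150.
New equilibrium: consumers pay €52.5, suppliers receive €70, Q = 60. (Wedge: Pb − Ps = −17.5.)
Gain to consumers: €7.5; to suppliers: €10. (They sum to €17.5.)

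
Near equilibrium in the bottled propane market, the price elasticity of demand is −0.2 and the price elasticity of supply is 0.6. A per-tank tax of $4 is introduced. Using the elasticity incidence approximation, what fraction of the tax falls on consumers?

Incidence ratio: consumers' share ≈ εs / (εs + |εd|) = 0.6 / (0.6 + 0.2) = 0.75.
Supply is the more elastic side, so consumers bear the larger share.

Consumers' share ≈ 0.75.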